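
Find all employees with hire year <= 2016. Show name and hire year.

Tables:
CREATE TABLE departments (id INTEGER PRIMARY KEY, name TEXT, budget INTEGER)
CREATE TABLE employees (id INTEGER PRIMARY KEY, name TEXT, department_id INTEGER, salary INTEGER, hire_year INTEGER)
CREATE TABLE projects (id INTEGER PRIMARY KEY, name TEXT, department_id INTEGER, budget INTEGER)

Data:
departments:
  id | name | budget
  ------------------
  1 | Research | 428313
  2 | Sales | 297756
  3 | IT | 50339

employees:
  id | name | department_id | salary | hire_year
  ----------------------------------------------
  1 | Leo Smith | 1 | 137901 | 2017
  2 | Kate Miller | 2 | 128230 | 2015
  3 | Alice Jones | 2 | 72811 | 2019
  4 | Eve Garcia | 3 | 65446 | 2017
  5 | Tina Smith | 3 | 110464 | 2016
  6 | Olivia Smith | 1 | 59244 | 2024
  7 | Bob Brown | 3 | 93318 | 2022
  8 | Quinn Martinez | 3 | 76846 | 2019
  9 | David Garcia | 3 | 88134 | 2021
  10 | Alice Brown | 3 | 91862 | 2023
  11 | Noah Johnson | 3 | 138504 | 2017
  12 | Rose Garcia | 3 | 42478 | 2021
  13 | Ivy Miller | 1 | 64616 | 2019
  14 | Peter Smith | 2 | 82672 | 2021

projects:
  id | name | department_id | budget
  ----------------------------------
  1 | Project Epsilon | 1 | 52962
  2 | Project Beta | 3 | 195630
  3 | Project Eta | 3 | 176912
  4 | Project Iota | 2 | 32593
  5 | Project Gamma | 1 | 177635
SELECT name, hire_year FROM employees WHERE hire_year <= 2016

Execution result:
name | hire_year
Kate Miller | 2015
Tina Smith | 2016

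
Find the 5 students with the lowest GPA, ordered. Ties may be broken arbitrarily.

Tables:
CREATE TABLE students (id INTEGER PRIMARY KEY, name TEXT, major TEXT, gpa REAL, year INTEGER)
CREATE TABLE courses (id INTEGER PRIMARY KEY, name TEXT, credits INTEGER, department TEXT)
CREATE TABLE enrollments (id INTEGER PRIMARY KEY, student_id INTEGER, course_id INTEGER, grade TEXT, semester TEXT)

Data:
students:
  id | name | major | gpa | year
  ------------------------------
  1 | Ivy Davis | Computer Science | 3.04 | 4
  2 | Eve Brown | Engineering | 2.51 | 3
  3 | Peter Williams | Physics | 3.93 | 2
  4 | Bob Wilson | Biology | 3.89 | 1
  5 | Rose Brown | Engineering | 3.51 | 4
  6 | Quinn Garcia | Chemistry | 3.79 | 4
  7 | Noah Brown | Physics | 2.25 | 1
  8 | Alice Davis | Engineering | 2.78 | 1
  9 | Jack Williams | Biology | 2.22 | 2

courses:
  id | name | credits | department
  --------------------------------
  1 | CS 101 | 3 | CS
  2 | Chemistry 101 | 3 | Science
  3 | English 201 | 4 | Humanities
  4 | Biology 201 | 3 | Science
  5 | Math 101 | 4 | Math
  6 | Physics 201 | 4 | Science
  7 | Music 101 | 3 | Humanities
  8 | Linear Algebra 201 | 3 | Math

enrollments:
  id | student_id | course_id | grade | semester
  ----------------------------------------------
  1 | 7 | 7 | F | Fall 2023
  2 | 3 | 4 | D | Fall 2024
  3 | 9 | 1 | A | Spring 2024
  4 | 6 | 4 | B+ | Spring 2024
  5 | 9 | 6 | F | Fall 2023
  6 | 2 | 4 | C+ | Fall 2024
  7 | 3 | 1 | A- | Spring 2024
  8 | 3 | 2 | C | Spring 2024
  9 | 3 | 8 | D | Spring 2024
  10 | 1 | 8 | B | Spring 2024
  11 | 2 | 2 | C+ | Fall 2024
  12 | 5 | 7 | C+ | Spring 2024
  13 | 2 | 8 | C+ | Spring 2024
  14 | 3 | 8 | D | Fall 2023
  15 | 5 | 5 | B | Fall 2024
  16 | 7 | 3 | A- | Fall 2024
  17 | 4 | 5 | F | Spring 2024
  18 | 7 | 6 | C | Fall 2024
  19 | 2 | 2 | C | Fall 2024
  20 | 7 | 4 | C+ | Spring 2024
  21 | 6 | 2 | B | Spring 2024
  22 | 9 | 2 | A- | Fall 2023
SELECT name, gpa FROM students ORDER BY gpa ASC LIMIT 5

Execution result:
name | gpa
Jack Williams | 2.22
Noah Brown | 2.25
Eve Brown | 2.51
Alice Davis | 2.78
Ivy Davis | 3.04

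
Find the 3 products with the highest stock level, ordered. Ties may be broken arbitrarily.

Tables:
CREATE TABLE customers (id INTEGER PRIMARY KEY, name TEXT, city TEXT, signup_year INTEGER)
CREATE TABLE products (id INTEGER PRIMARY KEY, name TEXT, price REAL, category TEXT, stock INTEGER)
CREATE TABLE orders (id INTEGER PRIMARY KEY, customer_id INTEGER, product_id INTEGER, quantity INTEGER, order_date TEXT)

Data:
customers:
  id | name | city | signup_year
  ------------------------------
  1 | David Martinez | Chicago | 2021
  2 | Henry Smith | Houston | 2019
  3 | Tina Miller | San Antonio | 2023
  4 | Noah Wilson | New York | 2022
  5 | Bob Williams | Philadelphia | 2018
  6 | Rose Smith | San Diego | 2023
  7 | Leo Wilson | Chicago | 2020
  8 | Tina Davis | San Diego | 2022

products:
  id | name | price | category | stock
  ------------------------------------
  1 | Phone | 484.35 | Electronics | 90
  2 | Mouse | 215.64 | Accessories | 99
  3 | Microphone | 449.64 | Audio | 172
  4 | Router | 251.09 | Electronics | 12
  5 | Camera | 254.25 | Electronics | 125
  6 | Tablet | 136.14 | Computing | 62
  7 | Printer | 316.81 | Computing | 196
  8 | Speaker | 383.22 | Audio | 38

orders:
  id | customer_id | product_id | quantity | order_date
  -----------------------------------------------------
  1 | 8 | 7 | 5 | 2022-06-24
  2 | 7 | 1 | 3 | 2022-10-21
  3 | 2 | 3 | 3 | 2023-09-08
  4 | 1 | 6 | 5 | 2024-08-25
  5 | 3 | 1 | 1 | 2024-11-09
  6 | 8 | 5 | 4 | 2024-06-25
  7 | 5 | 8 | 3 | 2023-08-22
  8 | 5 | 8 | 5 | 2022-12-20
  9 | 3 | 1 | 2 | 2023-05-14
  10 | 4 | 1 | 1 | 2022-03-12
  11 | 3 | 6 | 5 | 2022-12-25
SELECT name, stock FROM products ORDER BY stock DESC LIMIT 3

Execution result:
name | stock
Printer | 196
Microphone | 172
Camera | 125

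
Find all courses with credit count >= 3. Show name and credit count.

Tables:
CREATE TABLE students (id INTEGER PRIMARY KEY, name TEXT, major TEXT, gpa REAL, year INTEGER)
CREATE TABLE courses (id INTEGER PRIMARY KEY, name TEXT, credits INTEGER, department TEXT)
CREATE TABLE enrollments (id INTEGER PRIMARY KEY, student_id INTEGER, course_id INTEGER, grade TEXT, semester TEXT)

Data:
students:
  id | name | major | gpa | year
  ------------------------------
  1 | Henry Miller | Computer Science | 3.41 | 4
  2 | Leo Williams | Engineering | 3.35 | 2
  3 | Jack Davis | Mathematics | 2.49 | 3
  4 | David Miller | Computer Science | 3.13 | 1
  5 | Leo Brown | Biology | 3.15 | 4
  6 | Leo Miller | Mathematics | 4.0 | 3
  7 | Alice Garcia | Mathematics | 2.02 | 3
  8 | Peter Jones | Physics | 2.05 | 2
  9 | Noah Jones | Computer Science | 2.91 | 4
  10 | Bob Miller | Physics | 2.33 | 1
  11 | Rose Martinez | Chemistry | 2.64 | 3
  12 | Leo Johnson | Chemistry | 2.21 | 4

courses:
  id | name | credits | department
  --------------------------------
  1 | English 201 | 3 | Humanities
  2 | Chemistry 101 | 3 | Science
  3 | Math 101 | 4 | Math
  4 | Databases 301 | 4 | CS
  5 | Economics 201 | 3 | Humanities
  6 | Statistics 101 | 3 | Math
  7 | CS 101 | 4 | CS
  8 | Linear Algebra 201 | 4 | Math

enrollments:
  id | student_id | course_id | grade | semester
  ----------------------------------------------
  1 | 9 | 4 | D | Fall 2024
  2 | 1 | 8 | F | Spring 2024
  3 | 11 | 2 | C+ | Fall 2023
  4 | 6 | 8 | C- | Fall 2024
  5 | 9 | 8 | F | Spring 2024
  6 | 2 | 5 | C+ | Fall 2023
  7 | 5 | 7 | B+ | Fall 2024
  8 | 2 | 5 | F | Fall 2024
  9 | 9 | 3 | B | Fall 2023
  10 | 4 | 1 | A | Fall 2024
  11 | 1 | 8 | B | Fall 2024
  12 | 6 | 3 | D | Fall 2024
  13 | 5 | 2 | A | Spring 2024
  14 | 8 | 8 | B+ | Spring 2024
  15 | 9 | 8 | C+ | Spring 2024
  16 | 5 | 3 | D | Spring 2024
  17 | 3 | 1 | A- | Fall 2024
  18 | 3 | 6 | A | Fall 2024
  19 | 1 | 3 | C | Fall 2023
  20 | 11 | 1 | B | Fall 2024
SELECT name, credits FROM courses WHERE credits >= 3

Execution result:
name | credits
English 201 | 3
Chemistry 101 | 3
Math 101 | 4
Databases 301 | 4
Economics 201 | 3
Statistics 101 | 3
CS 101 | 4
Linear Algebra 201 | 4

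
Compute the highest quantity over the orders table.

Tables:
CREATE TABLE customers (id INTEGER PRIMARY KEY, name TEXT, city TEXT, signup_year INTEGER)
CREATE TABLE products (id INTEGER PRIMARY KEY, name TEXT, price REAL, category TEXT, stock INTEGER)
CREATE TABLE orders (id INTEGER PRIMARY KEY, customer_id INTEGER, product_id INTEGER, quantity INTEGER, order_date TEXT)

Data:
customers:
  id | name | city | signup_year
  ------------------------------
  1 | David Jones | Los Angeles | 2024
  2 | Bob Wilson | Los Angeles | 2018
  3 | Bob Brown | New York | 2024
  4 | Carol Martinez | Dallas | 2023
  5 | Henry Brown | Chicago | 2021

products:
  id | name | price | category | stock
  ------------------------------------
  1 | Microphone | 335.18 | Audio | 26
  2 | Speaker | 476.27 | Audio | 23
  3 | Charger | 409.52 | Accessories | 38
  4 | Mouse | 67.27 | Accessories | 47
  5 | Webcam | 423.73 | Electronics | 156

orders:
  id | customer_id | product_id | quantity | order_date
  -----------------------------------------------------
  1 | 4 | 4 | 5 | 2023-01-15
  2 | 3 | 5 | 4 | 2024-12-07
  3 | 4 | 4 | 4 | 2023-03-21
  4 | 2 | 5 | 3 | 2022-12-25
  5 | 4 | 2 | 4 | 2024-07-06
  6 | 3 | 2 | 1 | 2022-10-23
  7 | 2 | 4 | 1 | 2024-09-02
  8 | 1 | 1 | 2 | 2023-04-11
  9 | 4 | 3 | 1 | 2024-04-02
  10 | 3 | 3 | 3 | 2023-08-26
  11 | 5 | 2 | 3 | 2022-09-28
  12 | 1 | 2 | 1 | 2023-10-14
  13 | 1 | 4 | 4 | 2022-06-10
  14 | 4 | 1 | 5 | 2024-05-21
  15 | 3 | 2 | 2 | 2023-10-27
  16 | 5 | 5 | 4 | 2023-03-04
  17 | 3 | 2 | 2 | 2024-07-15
SELECT MAX(quantity) FROM orders

Execution result:
5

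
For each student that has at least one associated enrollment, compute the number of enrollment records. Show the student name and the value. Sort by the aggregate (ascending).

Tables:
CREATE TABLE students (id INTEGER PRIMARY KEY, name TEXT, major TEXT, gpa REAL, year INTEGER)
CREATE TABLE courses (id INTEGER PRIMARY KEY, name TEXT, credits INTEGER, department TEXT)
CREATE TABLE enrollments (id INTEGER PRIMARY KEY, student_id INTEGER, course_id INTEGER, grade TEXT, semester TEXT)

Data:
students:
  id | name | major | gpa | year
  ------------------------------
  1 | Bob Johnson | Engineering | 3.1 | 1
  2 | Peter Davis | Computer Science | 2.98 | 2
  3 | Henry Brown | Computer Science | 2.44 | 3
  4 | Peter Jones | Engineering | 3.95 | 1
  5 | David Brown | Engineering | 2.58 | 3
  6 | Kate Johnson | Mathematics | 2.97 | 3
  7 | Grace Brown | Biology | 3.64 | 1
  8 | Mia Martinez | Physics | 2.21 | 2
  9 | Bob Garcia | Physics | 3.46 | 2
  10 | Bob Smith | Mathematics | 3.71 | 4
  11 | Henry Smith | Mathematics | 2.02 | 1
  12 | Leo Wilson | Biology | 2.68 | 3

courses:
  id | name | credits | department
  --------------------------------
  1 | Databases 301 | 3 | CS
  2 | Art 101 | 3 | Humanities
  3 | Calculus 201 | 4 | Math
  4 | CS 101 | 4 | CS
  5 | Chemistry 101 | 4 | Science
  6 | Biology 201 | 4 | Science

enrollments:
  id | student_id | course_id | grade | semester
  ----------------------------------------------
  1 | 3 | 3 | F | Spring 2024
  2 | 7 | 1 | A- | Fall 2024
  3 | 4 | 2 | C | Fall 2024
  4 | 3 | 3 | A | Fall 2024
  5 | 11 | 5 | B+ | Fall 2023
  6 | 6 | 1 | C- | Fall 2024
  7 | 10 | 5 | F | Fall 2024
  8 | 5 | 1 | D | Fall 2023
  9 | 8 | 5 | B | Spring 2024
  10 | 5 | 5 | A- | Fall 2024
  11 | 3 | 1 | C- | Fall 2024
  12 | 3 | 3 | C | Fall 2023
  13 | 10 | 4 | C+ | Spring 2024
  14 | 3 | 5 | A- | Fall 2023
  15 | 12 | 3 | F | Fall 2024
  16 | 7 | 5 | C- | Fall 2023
SELECT p.name, COUNT(*) AS n FROM enrollments c JOIN students p ON c.student_id = p.id GROUP BY p.id, p.name ORDER BY n ASC

Execution result:
name | n
Peter Jones | 1
Kate Johnson | 1
Mia Martinez | 1
Henry Smith | 1
Leo Wilson | 1
David Brown | 2
Grace Brown | 2
Bob Smith | 2
Henry Brown | 5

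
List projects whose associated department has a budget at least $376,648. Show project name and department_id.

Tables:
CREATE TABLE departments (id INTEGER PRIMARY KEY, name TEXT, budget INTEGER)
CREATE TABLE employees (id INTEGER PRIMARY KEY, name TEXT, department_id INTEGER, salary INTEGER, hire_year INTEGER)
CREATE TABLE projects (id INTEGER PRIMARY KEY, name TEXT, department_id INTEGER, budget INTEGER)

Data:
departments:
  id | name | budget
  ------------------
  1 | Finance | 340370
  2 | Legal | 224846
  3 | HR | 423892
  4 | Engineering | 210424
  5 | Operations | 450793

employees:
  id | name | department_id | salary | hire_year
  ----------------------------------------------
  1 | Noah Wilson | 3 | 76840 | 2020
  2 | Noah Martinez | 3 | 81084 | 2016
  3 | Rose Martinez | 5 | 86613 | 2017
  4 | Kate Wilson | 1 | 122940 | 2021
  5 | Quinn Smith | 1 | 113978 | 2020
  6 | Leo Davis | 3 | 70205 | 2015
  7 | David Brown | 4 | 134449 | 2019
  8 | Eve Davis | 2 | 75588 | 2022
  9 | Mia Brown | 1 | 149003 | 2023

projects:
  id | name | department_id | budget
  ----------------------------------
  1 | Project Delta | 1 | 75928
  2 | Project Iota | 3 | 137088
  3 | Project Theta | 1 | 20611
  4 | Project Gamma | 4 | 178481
SELECT name, department_id FROM projects WHERE department_id IN (SELECT id FROM departments WHERE budget >= 376648)

Execution result:
name | department_id
Project Iota | 3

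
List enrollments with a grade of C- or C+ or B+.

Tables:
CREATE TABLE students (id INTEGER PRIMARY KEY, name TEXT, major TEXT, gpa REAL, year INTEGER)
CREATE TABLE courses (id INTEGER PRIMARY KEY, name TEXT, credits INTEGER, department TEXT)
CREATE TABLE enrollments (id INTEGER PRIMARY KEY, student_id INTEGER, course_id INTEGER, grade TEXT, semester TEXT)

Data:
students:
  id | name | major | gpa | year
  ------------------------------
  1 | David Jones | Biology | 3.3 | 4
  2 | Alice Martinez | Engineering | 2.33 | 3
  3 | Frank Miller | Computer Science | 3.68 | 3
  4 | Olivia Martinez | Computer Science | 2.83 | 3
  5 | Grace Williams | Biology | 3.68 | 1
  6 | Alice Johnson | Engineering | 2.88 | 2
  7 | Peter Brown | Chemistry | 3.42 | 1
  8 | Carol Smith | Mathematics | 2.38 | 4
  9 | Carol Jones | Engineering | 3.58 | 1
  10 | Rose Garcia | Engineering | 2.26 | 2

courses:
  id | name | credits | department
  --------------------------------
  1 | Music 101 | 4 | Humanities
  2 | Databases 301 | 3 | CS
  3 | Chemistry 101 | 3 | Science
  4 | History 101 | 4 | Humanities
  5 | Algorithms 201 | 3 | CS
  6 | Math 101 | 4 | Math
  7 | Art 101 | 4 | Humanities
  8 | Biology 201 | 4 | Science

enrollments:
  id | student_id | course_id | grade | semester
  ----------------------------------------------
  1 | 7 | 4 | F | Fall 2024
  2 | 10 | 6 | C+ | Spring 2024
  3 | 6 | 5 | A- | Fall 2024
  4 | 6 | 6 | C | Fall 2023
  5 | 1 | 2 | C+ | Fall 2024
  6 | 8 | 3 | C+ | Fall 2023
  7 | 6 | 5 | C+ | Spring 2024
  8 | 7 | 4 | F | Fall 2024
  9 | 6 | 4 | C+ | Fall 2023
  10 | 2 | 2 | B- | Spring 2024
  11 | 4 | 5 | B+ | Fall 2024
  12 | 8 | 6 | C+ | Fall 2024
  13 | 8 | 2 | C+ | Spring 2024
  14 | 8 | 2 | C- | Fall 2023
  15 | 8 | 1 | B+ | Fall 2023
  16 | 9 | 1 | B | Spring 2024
SELECT id, grade FROM enrollments WHERE grade IN ('C-', 'C+', 'B+')

Execution result:
id | grade
2 | C+
5 | C+
6 | C+
7 | C+
9 | C+
11 | B+
12 | C+
13 | C+
14 | C-
15 | B+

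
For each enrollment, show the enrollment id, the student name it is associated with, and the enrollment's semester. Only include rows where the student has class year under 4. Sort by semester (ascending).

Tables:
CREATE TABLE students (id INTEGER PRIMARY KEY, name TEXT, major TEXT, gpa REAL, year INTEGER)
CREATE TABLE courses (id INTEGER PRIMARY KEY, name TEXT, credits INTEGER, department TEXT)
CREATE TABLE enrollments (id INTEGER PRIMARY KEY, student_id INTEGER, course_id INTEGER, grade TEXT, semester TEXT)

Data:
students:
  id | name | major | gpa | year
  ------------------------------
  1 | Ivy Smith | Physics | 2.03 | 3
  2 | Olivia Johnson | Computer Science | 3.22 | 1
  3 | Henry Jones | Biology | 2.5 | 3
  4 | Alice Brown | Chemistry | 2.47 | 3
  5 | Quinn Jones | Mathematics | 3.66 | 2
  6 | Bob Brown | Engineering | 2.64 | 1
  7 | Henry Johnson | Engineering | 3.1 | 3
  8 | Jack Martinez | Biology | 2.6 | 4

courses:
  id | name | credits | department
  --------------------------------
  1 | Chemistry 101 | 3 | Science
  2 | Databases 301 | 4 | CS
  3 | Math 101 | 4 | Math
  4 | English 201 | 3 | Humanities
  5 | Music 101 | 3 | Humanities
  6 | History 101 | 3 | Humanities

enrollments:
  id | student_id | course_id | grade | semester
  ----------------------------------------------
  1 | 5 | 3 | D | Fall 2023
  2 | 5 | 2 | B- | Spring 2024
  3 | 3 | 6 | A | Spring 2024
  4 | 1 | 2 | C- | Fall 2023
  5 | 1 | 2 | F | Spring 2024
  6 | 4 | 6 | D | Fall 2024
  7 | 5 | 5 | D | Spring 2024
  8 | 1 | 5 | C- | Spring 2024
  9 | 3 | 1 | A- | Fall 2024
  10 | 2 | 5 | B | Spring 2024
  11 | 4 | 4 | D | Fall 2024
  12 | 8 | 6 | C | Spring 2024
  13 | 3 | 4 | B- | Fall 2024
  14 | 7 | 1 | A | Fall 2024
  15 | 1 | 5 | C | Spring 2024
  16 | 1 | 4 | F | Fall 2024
SELECT c.id, p.name AS student, c.semester FROM enrollments c JOIN students p ON c.student_id = p.id WHERE p.year < 4 ORDER BY c.semester ASC

Execution result:
id | student | semester
1 | Quinn Jones | Fall 2023
4 | Ivy Smith | Fall 2023
6 | Alice Brown | Fall 2024
9 | Henry Jones | Fall 2024
11 | Alice Brown | Fall 2024
13 | Henry Jones | Fall 2024
14 | Henry Johnson | Fall 2024
16 | Ivy Smith | Fall 2024
2 | Quinn Jones | Spring 2024
3 | Henry Jones | Spring 2024
5 | Ivy Smith | Spring 2024
7 | Quinn Jones | Spring 2024
8 | Ivy Smith | Spring 2024
10 | Olivia Johnson | Spring 2024
15 | Ivy Smith | Spring 2024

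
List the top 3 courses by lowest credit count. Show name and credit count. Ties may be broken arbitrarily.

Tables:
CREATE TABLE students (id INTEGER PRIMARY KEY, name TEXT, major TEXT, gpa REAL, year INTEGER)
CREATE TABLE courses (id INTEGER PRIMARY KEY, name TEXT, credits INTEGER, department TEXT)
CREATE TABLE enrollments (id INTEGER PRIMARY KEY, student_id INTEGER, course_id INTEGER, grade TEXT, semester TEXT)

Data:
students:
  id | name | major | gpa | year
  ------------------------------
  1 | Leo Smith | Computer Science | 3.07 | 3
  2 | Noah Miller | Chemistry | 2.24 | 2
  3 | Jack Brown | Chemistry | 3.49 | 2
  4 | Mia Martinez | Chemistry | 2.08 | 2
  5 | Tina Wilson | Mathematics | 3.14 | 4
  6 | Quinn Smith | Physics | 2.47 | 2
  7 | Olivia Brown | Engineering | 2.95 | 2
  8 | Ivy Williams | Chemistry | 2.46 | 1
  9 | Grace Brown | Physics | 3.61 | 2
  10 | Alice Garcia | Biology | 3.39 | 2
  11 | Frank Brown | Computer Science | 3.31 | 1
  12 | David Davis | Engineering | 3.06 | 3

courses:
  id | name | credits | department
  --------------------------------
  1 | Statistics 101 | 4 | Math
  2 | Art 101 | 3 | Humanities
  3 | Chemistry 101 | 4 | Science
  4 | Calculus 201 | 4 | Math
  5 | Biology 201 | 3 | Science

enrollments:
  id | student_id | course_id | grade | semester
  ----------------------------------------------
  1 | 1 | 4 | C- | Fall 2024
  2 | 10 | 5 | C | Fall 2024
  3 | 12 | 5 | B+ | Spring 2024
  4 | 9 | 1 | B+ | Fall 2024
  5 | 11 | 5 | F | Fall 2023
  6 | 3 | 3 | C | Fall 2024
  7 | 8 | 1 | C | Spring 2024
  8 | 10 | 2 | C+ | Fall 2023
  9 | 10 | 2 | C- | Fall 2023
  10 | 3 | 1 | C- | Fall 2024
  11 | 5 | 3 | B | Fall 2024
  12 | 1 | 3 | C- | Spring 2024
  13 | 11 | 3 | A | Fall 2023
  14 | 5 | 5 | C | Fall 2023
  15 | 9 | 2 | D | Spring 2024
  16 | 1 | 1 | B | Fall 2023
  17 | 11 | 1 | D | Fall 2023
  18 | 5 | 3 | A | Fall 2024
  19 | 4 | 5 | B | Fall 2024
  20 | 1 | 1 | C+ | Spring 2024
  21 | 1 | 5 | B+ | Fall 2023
SELECT name, credits FROM courses ORDER BY credits ASC LIMIT 3

Execution result:
name | credits
Art 101 | 3
Biology 201 | 3
Statistics 101 | 4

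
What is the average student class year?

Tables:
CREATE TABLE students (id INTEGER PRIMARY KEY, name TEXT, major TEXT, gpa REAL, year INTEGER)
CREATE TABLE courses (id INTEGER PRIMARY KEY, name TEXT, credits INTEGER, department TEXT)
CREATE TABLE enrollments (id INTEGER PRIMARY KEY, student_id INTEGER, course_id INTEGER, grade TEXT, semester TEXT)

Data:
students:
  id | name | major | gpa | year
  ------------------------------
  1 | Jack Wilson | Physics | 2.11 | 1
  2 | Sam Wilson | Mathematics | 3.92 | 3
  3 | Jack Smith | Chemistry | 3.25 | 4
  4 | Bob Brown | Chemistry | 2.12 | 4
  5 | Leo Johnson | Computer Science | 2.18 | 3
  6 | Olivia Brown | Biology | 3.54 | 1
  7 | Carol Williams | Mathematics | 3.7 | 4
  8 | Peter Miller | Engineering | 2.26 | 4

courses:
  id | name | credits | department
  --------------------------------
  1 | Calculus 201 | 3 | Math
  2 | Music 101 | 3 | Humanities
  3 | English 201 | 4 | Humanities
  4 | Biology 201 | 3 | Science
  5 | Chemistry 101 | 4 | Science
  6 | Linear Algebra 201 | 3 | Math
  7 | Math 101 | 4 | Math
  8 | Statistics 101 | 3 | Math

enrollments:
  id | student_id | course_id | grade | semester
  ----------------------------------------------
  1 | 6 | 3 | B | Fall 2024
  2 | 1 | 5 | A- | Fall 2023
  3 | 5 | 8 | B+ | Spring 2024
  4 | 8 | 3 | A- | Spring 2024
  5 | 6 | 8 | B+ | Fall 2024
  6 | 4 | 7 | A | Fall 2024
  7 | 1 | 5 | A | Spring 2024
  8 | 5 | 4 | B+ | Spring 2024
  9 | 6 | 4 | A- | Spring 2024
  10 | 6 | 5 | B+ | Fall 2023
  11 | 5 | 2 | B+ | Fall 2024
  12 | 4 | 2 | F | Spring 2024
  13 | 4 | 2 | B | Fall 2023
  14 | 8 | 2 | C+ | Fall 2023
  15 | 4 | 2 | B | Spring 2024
SELECT AVG(year) FROM students

Execution result:
3.00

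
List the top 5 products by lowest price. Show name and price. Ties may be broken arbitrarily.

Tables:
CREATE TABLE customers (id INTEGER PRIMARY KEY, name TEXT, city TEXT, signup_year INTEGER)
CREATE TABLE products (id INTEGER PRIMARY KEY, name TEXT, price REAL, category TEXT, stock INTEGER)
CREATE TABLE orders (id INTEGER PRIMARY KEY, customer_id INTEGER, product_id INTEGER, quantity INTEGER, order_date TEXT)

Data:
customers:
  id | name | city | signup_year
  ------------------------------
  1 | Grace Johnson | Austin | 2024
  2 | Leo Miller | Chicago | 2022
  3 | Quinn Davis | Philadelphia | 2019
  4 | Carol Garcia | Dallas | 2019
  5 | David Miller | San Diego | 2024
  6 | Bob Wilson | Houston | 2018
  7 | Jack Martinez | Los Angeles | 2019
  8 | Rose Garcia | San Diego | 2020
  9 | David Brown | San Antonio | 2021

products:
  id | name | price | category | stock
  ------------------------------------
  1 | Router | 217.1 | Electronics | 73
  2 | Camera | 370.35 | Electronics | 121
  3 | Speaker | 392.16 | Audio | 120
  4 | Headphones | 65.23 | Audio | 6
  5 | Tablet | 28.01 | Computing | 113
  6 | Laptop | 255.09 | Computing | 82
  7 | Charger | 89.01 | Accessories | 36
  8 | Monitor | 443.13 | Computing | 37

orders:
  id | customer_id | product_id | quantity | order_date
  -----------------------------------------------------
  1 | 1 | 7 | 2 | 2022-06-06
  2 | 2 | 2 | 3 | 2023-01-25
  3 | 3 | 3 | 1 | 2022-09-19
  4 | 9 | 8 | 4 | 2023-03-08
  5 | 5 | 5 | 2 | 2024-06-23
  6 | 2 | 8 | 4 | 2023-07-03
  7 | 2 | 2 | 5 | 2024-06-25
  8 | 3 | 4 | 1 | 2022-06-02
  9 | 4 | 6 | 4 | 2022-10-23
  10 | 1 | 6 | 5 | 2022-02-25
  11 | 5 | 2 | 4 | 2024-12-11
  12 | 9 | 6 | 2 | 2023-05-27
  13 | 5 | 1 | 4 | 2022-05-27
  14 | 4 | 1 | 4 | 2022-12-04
SELECT name, price FROM products ORDER BY price ASC LIMIT 5

Execution result:
name | price
Tablet | 28.01
Headphones | 65.23
Charger | 89.01
Router | 217.10
Laptop | 255.09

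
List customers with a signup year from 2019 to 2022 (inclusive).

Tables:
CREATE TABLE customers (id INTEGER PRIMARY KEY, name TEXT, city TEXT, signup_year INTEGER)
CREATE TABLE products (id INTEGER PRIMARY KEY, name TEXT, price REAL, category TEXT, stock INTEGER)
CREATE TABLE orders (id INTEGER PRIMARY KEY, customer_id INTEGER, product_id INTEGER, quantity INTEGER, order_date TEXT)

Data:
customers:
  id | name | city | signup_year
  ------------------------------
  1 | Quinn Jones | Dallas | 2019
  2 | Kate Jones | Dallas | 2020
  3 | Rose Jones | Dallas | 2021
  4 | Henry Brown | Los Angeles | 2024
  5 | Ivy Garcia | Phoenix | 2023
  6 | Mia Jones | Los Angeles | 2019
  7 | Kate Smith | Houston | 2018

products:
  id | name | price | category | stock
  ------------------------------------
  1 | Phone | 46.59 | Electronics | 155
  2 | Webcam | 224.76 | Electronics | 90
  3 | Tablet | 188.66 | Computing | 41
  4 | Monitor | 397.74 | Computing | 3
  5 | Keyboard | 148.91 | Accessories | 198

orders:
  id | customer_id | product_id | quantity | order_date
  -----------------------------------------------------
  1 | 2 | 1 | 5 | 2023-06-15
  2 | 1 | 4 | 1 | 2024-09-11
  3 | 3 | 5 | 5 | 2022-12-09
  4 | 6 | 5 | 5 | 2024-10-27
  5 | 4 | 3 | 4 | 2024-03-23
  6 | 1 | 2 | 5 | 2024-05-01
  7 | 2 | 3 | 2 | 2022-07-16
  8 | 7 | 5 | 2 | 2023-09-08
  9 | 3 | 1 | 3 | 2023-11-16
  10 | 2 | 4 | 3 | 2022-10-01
SELECT name, signup_year FROM customers WHERE signup_year BETWEEN 2019 AND 2022

Execution result:
name | signup_year
Quinn Jones | 2019
Kate Jones | 2020
Rose Jones | 2021
Mia Jones | 2019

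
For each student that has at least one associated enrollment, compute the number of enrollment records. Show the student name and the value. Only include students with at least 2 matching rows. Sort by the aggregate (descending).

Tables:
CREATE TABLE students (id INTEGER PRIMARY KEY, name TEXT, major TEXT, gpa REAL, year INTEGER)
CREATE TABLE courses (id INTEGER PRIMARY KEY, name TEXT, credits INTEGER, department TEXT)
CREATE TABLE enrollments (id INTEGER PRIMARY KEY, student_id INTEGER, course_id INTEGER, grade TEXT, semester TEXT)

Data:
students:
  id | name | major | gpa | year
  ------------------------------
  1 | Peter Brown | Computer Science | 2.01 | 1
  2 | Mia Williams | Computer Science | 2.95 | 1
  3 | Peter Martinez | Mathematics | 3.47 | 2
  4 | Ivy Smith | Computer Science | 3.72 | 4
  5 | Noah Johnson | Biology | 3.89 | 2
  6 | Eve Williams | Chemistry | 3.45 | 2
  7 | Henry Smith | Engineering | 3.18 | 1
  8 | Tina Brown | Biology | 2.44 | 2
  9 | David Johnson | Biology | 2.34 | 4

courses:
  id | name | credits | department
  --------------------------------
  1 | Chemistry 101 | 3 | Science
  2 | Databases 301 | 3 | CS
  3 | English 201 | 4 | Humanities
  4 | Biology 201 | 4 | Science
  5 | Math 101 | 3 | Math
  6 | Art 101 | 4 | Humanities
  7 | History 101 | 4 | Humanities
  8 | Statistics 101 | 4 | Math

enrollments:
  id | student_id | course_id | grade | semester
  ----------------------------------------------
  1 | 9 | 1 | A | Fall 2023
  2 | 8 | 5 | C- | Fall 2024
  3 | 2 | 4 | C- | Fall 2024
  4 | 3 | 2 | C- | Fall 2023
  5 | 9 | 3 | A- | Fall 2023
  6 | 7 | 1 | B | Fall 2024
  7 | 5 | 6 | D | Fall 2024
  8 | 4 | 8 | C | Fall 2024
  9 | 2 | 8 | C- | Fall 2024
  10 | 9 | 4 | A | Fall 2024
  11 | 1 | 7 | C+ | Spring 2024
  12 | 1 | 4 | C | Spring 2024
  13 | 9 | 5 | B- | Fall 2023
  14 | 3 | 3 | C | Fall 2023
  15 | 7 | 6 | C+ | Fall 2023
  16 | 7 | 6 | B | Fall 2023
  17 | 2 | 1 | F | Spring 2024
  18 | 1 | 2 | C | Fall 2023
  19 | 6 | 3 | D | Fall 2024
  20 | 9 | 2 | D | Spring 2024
SELECT p.name, COUNT(*) AS n FROM enrollments c JOIN students p ON c.student_id = p.id GROUP BY p.id, p.name HAVING COUNT(*) >= 2 ORDER BY n DESC

Execution result:
name | n
David Johnson | 5
Peter Brown | 3
Mia Williams | 3
Henry Smith | 3
Peter Martinez | 2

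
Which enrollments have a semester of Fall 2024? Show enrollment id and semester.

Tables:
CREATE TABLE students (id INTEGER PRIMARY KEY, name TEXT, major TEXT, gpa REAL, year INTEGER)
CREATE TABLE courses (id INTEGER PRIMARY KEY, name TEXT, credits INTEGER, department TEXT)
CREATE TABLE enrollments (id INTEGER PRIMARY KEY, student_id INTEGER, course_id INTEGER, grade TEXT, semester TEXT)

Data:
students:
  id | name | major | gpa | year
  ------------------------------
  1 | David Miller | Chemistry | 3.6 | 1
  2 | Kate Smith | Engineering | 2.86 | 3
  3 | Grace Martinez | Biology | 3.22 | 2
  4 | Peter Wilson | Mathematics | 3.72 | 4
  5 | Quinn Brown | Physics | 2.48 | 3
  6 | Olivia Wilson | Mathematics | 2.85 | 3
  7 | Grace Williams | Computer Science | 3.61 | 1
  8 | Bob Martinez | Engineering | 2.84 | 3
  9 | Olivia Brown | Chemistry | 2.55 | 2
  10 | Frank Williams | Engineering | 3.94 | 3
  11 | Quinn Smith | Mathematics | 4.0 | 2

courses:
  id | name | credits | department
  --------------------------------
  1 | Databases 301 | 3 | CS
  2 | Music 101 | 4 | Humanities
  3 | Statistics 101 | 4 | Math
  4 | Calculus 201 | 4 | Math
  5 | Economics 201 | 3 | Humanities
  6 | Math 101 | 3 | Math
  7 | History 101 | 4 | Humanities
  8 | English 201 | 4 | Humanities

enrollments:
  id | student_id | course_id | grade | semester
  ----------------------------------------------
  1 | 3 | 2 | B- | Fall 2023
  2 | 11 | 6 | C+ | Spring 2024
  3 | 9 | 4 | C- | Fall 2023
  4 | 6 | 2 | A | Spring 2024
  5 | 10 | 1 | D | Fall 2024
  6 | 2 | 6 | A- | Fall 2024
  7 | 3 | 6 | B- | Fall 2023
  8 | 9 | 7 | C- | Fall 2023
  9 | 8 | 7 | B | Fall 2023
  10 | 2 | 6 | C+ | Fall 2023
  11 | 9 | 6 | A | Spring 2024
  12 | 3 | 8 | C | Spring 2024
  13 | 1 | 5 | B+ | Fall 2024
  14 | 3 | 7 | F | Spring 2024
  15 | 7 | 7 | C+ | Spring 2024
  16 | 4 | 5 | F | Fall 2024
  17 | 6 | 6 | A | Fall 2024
SELECT id, semester FROM enrollments WHERE semester = 'Fall 2024'

Execution result:
id | semester
5 | Fall 2024
6 | Fall 2024
13 | Fall 2024
16 | Fall 2024
17 | Fall 2024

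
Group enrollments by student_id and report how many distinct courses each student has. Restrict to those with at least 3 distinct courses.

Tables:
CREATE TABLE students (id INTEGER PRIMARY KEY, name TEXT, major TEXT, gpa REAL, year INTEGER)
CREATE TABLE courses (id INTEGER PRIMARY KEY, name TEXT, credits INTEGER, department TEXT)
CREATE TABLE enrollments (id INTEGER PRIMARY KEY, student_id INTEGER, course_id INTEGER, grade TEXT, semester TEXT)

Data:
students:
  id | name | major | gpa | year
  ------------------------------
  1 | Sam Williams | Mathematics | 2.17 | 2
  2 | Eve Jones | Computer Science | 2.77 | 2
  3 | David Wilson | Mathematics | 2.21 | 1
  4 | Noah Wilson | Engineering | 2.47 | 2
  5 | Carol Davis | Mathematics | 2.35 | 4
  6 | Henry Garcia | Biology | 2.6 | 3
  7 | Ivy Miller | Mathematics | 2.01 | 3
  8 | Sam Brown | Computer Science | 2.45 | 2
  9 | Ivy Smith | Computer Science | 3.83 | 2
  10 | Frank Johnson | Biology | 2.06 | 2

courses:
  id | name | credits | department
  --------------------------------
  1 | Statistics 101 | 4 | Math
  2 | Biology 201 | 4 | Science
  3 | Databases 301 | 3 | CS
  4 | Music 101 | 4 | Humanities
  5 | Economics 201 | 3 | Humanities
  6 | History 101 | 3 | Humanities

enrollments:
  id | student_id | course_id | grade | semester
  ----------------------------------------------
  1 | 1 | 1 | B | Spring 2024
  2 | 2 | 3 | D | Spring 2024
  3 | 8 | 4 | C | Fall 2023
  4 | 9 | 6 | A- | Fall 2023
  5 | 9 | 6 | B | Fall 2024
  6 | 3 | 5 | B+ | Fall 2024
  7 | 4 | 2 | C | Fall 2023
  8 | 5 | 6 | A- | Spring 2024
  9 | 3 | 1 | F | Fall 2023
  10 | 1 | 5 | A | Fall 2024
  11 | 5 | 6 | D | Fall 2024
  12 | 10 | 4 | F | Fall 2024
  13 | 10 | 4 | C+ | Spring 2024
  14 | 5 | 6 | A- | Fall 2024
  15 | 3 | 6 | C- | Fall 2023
SELECT student_id, COUNT(DISTINCT course_id) AS distinct_course_count FROM enrollments GROUP BY student_id HAVING COUNT(DISTINCT course_id) >= 3

Execution result:
student_id | distinct_course_count
3 | 3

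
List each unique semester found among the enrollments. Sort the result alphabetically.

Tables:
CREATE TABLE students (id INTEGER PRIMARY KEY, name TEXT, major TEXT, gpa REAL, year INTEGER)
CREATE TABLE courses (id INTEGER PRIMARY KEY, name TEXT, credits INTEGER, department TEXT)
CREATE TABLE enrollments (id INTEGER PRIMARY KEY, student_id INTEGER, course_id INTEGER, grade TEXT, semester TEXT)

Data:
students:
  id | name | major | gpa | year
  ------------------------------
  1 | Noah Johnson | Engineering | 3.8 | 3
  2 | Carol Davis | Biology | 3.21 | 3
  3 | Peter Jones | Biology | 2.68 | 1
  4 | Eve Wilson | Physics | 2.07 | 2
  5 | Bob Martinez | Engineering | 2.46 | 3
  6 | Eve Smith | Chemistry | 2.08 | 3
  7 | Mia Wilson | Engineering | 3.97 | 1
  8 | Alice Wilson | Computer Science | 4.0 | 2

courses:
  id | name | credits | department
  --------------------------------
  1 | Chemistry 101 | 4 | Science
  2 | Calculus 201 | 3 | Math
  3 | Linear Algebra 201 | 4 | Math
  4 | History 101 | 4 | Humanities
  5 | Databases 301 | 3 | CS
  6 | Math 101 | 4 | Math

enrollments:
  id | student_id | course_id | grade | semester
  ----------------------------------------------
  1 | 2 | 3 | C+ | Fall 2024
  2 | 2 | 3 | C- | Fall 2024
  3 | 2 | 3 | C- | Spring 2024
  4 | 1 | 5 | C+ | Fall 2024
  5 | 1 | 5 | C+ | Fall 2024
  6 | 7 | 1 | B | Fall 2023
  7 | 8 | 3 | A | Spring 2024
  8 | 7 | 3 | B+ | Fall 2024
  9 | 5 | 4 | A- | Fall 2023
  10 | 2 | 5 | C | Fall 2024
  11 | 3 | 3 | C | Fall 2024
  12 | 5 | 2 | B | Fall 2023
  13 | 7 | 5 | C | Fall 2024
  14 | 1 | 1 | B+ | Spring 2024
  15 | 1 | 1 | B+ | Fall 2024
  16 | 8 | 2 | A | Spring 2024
SELECT DISTINCT semester FROM enrollments ORDER BY semester

Execution result:
semester
Fall 2023
Fall 2024
Spring 2024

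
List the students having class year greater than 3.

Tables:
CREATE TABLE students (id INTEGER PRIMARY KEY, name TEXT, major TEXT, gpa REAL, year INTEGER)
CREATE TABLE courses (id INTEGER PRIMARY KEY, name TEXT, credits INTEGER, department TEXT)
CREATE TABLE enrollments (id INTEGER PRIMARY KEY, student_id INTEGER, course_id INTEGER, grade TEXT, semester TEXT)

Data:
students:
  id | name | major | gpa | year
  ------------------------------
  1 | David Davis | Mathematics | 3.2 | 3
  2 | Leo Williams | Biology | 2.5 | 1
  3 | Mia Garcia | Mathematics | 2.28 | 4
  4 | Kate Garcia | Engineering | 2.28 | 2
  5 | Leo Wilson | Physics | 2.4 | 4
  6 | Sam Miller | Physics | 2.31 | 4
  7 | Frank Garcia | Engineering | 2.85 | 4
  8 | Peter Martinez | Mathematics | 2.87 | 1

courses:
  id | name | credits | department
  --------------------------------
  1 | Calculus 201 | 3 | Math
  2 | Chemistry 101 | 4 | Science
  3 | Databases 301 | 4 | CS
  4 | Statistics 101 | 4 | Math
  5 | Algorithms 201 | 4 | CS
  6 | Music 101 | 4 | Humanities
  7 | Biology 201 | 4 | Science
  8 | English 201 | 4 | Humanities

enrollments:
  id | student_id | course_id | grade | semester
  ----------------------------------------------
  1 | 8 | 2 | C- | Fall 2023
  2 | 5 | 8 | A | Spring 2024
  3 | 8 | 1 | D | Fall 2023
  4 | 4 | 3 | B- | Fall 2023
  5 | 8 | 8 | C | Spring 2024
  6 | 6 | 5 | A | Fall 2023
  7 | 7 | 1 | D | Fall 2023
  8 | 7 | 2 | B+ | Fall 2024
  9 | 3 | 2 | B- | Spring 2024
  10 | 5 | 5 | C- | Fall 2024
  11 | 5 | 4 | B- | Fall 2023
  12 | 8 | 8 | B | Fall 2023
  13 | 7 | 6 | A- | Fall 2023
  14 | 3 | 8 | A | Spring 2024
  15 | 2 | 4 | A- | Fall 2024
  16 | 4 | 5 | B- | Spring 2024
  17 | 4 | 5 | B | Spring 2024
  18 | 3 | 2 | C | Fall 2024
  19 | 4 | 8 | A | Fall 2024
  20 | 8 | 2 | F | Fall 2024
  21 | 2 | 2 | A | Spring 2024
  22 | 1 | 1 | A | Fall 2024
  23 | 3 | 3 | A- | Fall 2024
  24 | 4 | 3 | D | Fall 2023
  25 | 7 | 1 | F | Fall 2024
SELECT name, year FROM students WHERE year > 3

Execution result:
name | year
Mia Garcia | 4
Leo Wilson | 4
Sam Miller | 4
Frank Garcia | 4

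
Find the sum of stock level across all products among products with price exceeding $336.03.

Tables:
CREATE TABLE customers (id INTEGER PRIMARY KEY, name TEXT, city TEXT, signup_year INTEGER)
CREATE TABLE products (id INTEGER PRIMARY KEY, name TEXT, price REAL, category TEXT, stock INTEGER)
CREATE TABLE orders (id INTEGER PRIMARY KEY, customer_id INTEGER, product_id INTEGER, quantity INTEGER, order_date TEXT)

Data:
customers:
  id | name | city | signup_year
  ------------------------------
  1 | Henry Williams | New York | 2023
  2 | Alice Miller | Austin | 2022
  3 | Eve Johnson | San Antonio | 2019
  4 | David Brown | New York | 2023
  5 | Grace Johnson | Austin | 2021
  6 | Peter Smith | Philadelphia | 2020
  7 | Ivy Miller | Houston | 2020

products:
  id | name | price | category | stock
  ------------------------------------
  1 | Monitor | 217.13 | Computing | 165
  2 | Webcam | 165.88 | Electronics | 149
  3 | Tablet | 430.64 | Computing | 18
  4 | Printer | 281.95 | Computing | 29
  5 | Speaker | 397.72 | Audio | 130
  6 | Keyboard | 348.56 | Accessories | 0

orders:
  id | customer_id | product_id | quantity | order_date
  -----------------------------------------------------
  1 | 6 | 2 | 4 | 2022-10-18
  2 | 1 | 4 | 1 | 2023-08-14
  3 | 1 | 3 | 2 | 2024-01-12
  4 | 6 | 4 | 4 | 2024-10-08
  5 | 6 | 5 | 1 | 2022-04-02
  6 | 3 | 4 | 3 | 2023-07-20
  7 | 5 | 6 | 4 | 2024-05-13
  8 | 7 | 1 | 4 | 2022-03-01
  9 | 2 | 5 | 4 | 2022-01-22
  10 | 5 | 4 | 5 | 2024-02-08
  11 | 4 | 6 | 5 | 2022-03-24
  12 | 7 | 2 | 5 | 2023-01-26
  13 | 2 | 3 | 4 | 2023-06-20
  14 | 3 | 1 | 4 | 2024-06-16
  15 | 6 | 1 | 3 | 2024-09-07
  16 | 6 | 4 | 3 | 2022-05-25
SELECT SUM(stock) FROM products WHERE price > 336.03

Execution result:
148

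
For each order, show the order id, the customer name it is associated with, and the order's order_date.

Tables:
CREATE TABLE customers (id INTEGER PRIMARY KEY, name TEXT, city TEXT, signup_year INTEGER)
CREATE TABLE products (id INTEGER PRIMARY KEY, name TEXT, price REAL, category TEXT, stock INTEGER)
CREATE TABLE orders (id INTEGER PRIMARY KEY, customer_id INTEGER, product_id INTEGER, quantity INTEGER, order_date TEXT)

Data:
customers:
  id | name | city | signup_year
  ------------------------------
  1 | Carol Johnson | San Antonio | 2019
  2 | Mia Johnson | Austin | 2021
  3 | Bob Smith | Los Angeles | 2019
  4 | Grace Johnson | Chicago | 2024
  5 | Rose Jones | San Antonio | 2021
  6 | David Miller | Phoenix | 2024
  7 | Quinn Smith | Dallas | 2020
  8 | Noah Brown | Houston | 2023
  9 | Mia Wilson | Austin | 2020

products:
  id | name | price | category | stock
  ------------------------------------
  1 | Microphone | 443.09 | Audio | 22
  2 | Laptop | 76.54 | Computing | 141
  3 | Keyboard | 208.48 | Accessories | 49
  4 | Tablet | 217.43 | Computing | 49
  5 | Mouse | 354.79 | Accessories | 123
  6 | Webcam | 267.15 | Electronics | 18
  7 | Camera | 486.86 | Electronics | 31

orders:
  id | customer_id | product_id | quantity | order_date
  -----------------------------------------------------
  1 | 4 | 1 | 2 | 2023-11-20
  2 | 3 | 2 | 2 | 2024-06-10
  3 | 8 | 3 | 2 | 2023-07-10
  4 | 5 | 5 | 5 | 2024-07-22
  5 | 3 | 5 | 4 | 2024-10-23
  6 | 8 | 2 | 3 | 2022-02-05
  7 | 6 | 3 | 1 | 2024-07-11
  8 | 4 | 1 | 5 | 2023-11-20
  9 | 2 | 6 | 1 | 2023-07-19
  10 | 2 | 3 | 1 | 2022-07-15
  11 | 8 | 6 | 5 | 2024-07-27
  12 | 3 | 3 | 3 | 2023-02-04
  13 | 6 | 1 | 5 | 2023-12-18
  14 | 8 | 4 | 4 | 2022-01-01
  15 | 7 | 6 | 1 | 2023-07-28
SELECT c.id, p.name AS customer, c.order_date FROM orders c JOIN customers p ON c.customer_id = p.id

Execution result:
id | customer | order_date
1 | Grace Johnson | 2023-11-20
2 | Bob Smith | 2024-06-10
3 | Noah Brown | 2023-07-10
4 | Rose Jones | 2024-07-22
5 | Bob Smith | 2024-10-23
6 | Noah Brown | 2022-02-05
7 | David Miller | 2024-07-11
8 | Grace Johnson | 2023-11-20
9 | Mia Johnson | 2023-07-19
10 | Mia Johnson | 2022-07-15
11 | Noah Brown | 2024-07-27
12 | Bob Smith | 2023-02-04
13 | David Miller | 2023-12-18
14 | Noah Brown | 2022-01-01
15 | Quinn Smith | 2023-07-28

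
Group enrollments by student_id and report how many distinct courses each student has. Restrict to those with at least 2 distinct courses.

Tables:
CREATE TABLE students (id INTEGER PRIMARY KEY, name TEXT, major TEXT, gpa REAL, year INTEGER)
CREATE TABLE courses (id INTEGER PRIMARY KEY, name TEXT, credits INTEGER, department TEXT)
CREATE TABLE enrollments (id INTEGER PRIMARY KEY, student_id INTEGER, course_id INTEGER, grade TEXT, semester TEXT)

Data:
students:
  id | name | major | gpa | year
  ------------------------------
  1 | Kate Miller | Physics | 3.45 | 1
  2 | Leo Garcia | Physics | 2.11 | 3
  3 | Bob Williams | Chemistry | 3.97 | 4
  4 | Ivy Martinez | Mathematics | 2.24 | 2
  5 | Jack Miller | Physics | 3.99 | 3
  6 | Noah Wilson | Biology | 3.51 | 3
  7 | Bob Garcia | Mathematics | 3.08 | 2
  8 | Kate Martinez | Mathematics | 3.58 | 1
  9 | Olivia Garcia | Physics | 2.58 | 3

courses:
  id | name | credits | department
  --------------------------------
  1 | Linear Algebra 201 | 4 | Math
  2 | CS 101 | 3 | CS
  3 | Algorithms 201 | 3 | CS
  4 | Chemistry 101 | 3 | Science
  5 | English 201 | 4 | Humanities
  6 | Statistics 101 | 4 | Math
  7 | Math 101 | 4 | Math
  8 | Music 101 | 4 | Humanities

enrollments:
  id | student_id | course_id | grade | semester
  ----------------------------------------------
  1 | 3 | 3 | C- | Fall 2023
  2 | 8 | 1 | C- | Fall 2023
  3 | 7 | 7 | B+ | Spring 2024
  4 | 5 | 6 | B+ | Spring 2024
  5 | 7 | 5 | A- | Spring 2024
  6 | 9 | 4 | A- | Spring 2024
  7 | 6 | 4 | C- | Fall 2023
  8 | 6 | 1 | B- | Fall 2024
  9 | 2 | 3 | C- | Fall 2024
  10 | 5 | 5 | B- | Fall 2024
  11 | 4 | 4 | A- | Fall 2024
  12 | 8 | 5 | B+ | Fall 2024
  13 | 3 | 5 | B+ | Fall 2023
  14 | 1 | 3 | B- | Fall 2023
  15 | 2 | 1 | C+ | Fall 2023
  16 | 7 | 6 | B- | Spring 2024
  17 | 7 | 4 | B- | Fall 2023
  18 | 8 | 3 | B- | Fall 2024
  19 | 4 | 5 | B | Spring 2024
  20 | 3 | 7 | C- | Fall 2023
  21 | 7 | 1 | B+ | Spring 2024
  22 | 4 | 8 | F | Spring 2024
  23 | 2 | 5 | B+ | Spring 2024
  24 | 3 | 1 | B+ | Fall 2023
SELECT student_id, COUNT(DISTINCT course_id) AS distinct_course_count FROM enrollments GROUP BY student_id HAVING COUNT(DISTINCT course_id) >= 2

Execution result:
student_id | distinct_course_count
2 | 3
3 | 4
4 | 3
5 | 2
6 | 2
7 | 5
8 | 3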